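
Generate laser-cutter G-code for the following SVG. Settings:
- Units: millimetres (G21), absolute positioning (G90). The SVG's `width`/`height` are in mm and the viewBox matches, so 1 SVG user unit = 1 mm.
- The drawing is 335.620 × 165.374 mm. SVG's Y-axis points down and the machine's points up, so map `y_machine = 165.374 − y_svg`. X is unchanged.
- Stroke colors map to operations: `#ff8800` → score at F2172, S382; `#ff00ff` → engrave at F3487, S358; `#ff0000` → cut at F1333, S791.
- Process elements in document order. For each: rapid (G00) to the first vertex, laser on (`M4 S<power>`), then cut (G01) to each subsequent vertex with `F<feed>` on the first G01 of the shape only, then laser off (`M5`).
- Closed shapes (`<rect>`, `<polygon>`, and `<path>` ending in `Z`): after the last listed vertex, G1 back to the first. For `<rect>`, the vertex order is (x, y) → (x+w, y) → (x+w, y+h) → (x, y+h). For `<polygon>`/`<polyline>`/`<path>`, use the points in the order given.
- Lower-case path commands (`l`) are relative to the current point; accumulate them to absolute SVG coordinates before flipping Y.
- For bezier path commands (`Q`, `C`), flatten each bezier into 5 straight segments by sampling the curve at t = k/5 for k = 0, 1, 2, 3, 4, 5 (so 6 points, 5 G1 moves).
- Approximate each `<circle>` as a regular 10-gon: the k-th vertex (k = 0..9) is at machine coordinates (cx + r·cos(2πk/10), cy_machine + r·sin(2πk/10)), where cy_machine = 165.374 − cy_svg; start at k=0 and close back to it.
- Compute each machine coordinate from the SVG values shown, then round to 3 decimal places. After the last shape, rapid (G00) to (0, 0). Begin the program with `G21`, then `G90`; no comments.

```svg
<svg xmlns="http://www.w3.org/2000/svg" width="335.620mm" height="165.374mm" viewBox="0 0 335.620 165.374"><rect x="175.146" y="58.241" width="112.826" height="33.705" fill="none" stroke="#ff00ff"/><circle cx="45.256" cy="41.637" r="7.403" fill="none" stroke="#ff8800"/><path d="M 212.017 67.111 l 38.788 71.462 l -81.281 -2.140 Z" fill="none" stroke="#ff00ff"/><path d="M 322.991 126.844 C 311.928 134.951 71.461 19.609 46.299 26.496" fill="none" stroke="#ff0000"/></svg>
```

G21
G90
G00 X175.146 Y107.133
M4 S358
G01 X287.972 Y107.133 F3487
G01 X287.972 Y73.428
G01 X175.146 Y73.428
G01 X175.146 Y107.133
M5
G00 X52.659 Y123.737
M4 S382
G01 X51.245 Y128.088 F2172
G01 X47.544 Y130.778
G01 X42.968 Y130.778
G01 X39.267 Y128.088
G01 X37.853 Y123.737
G01 X39.267 Y119.386
G01 X42.968 Y116.696
G01 X47.544 Y116.696
G01 X51.245 Y119.386
G01 X52.659 Y123.737
M5
G00 X212.017 Y98.263
M4 S358
G01 X250.805 Y26.801 F3487
G01 X169.524 Y28.941
G01 X212.017 Y98.263
M5
G00 X322.991 Y38.530
M4 S791
G01 X292.382 Y46.514 F1333
G01 X228.063 Y72.334
G01 X151.378 Y104.196
G01 X83.675 Y130.308
G01 X46.299 Y138.878
M5
G00 X0.000 Y0.000

viewBox `0 0 335.620 165.374` with mm width/height → 1 unit = 1 mm. Flip: y_m = 165.374 − y_svg.

**Shape 1** — `<rect>` rectangle, stroke `#ff00ff` → engrave (S358, F3487). Machine vertices: (175.146,107.133) → (287.972,107.133) → (287.972,73.428) → (175.146,73.428) → (175.146,107.133). Closed: final G1 returns to the first vertex.

**Shape 2** — `<circle>` circle, stroke `#ff8800` → score (S382, F2172). Machine vertices: (52.659,123.737) → (51.245,128.088) → (47.544,130.778) → (42.968,130.778) → (39.267,128.088) → (37.853,123.737) → (39.267,119.386) → (42.968,116.696) → (47.544,116.696) → (51.245,119.386) → (52.659,123.737). Closed: final G1 returns to the first vertex.

**Shape 3** — `<path>` regular polygon, stroke `#ff00ff` → engrave (S358, F3487). Machine vertices: (212.017,98.263) → (250.805,26.801) → (169.524,28.941) → (212.017,98.263). Closed: final G1 returns to the first vertex.

**Shape 4** — `<path>` cubic bezier, stroke `#ff0000` → cut (S791, F1333). Control points (SVG): P0=(322.991,126.844), P1=(311.928,134.951), P2=(71.461,19.609), P3=(46.299,26.496); sampled at t=k/5. Machine vertices: (322.991,38.530) → (292.382,46.514) → (228.063,72.334) → (151.378,104.196) → (83.675,130.308) → (46.299,138.878). Open path.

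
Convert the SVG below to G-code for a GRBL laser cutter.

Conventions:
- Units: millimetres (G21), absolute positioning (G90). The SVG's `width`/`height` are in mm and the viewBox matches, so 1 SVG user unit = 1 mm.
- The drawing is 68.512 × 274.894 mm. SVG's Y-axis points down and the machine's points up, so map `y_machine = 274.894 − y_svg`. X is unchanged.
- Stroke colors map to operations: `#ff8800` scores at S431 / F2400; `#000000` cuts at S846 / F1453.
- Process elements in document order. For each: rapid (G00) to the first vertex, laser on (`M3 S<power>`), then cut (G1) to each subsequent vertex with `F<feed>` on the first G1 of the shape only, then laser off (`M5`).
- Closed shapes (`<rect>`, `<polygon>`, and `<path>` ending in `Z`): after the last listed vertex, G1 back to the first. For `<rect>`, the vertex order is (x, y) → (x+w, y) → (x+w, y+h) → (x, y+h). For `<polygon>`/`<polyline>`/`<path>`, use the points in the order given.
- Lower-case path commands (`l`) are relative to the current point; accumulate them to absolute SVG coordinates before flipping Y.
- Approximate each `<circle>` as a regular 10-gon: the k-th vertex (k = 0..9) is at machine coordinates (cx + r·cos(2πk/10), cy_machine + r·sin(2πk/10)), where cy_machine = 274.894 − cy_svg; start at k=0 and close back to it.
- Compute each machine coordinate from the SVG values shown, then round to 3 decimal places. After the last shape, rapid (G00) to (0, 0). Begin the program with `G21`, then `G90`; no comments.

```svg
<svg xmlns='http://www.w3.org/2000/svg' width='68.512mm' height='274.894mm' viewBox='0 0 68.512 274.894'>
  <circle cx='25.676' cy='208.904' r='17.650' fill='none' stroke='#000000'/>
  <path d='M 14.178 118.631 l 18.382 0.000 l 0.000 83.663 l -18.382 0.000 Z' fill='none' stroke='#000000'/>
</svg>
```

G21
G90
G00 X43.326 Y65.990
M3 S846
G1 X39.955 Y76.364 F1453
G1 X31.130 Y82.776
G1 X20.222 Y82.776
G1 X11.397 Y76.364
G1 X8.026 Y65.990
G1 X11.397 Y55.616
G1 X20.222 Y49.204
G1 X31.130 Y49.204
G1 X39.955 Y55.616
G1 X43.326 Y65.990
M5
G00 X14.178 Y156.263
M3 S846
G1 X32.560 Y156.263 F1453
G1 X32.560 Y72.600
G1 X14.178 Y72.600
G1 X14.178 Y156.263
M5
G00 X0.000 Y0.000

1 u = 1 mm; y_m = 274.894 − y.

[1] `<circle>` circle, #000000→cut S846 F1453: (43.326,65.990) → (39.955,76.364) → (31.130,82.776) → (20.222,82.776) → (11.397,76.364) → (8.026,65.990) → (11.397,55.616) → (20.222,49.204) → (31.130,49.204) → (39.955,55.616) → (43.326,65.990) (closed)

[2] `<path>` rectangle, #000000→cut S846 F1453: (14.178,156.263) → (32.560,156.263) → (32.560,72.600) → (14.178,72.600) → (14.178,156.263) (closed)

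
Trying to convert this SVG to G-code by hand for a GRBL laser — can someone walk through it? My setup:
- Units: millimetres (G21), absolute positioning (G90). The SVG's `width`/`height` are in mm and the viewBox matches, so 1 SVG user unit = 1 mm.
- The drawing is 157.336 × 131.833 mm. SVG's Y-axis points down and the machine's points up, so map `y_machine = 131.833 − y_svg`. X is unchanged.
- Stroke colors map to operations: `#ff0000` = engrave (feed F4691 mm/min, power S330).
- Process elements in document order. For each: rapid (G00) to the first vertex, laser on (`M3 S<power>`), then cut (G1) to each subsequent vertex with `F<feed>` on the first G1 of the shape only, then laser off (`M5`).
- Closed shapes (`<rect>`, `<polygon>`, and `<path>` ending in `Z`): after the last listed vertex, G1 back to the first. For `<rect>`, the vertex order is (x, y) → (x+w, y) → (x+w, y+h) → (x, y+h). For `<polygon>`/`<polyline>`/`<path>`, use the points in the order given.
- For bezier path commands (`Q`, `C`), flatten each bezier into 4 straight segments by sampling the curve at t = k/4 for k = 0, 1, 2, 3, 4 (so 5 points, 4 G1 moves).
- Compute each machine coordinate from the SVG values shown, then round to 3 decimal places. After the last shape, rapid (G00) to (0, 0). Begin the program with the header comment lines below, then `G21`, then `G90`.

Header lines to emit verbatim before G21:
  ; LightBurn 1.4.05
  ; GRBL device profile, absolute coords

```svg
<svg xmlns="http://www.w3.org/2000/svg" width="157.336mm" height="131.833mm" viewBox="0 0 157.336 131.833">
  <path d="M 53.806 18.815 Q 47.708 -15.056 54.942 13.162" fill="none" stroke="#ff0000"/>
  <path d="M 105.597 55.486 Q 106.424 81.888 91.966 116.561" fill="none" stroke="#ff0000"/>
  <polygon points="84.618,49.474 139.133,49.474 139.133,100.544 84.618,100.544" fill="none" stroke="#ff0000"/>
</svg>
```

Since the viewBox matches the mm dimensions, user units are millimetres directly. The only transform is the Y-flip y_m = 131.833 − y_svg.

Shape 1 is a quadratic bezier drawn with `<path>`. Its stroke #ff0000 means engrave at S330, F4691. After flipping Y the toolpath is (53.806,113.018) → (51.590,126.073) → (51.041,131.367) → (52.158,128.899) → (54.942,118.671).

Shape 2 is a quadratic bezier drawn with `<path>`. Its stroke #ff0000 means engrave at S330, F4691. After flipping Y the toolpath is (105.597,76.347) → (105.055,62.629) → (102.603,47.877) → (98.240,32.092) → (91.966,15.272).

Shape 3 is a rectangle drawn with `<polygon>`. Its stroke #ff0000 means engrave at S330, F4691. After flipping Y the toolpath is (84.618,82.359) → (139.133,82.359) → (139.133,31.289) → (84.618,31.289) → (84.618,82.359), returning to the start.

; LightBurn 1.4.05
; GRBL device profile, absolute coords
G21
G90
G00 X53.806 Y113.018
M3 S330
G1 X51.590 Y126.073 F4691
G1 X51.041 Y131.367
G1 X52.158 Y128.899
G1 X54.942 Y118.671
M5
G00 X105.597 Y76.347
M3 S330
G1 X105.055 Y62.629 F4691
G1 X102.603 Y47.877
G1 X98.240 Y32.092
G1 X91.966 Y15.272
M5
G00 X84.618 Y82.359
M3 S330
G1 X139.133 Y82.359 F4691
G1 X139.133 Y31.289
G1 X84.618 Y31.289
G1 X84.618 Y82.359
M5
G00 X0.000 Y0.000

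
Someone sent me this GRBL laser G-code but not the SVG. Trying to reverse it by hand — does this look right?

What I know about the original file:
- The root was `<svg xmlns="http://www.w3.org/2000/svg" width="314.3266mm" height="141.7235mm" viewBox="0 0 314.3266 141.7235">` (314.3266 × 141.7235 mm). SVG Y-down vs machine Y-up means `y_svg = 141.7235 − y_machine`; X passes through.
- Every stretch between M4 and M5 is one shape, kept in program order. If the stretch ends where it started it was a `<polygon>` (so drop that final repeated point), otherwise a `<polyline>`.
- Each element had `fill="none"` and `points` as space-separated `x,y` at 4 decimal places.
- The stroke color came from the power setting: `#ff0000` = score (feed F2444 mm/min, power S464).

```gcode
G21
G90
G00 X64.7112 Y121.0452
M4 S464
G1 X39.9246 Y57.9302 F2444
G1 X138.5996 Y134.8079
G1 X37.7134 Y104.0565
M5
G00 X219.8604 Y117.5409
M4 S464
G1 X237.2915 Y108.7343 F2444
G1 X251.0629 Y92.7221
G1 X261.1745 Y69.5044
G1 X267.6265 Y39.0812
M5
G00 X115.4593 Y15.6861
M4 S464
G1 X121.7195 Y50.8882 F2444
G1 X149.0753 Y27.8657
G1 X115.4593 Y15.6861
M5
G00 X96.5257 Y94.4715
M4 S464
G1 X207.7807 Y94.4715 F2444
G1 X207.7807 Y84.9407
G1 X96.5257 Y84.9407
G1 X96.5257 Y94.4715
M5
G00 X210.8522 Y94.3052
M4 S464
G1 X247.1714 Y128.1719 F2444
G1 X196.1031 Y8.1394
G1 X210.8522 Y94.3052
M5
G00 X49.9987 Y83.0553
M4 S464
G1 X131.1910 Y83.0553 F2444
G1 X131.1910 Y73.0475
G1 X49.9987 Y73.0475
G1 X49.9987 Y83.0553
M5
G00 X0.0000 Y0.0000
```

<svg xmlns="http://www.w3.org/2000/svg" width="314.3266mm" height="141.7235mm" viewBox="0 0 314.3266 141.7235">
  <polyline points="64.7112,20.6783 39.9246,83.7933 138.5996,6.9156 37.7134,37.6670" fill="none" stroke="#ff0000"/>
  <polyline points="219.8604,24.1826 237.2915,32.9892 251.0629,49.0014 261.1745,72.2191 267.6265,102.6423" fill="none" stroke="#ff0000"/>
  <polygon points="115.4593,126.0374 121.7195,90.8353 149.0753,113.8578" fill="none" stroke="#ff0000"/>
  <polygon points="96.5257,47.2520 207.7807,47.2520 207.7807,56.7828 96.5257,56.7828" fill="none" stroke="#ff0000"/>
  <polygon points="210.8522,47.4183 247.1714,13.5516 196.1031,133.5841" fill="none" stroke="#ff0000"/>
  <polygon points="49.9987,58.6682 131.1910,58.6682 131.1910,68.6760 49.9987,68.6760" fill="none" stroke="#ff0000"/>
</svg>

Each laser-on run becomes one SVG element. Flip Y back into SVG space with y_svg = 141.7235 − y_machine. Every run uses S464, so all elements get stroke `#ff0000` (score).

Run 1: The run is open, so emit a `<polyline>` with points (Y-flipped): 64.7112,20.6783 39.9246,83.7933 138.5996,6.9156 37.7134,37.6670.

Run 2: The run is open, so emit a `<polyline>` with points (Y-flipped): 219.8604,24.1826 237.2915,32.9892 251.0629,49.0014 261.1745,72.2191 267.6265,102.6423.

Run 3: The run returns to its start, so emit a `<polygon>` with points (Y-flipped): 115.4593,126.0374 121.7195,90.8353 149.0753,113.8578.

Run 4: The run returns to its start, so emit a `<polygon>` with points (Y-flipped): 96.5257,47.2520 207.7807,47.2520 207.7807,56.7828 96.5257,56.7828.

Run 5: The run returns to its start, so emit a `<polygon>` with points (Y-flipped): 210.8522,47.4183 247.1714,13.5516 196.1031,133.5841.

Run 6: The run returns to its start, so emit a `<polygon>` with points (Y-flipped): 49.9987,58.6682 131.1910,58.6682 131.1910,68.6760 49.9987,68.6760.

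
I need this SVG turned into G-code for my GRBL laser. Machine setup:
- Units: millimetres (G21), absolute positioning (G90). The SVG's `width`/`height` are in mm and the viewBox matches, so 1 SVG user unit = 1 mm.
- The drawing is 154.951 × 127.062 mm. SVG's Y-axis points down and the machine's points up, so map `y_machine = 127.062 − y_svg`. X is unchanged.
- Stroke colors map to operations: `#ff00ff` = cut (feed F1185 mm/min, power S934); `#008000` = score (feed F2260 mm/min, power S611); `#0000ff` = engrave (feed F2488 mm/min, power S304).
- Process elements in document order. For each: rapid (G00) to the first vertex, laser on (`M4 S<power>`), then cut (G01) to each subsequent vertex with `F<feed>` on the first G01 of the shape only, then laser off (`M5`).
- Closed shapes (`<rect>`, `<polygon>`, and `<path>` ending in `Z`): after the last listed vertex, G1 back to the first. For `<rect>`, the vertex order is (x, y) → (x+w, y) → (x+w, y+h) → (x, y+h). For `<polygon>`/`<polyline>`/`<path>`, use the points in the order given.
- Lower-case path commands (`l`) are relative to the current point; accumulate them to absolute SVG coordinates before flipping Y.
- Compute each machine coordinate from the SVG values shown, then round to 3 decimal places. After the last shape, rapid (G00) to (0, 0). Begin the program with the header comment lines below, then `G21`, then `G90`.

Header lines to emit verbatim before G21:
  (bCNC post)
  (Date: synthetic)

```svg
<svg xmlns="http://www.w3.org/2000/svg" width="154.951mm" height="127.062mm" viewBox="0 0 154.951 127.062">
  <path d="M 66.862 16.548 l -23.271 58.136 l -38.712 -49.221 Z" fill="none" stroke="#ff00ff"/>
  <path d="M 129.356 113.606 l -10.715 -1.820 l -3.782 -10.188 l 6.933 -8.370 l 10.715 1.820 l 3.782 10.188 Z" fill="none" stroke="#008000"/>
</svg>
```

(bCNC post)
(Date: synthetic)
G21
G90
G00 X66.862 Y110.514
M4 S934
G01 X43.591 Y52.378 F1185
G01 X4.879 Y101.599
G01 X66.862 Y110.514
M5
G00 X129.356 Y13.456
M4 S611
G01 X118.641 Y15.276 F2260
G01 X114.859 Y25.464
G01 X121.792 Y33.834
G01 X132.507 Y32.014
G01 X136.289 Y21.826
G01 X129.356 Y13.456
M5
G00 X0.000 Y0.000

1 u = 1 mm; y_m = 127.062 − y.

[1] `<path>` regular polygon, #ff00ff→cut S934 F1185: (66.862,110.514) → (43.591,52.378) → (4.879,101.599) → (66.862,110.514) (closed)

[2] `<path>` regular polygon, #008000→score S611 F2260: (129.356,13.456) → (118.641,15.276) → (114.859,25.464) → (121.792,33.834) → (132.507,32.014) → (136.289,21.826) → (129.356,13.456) (closed)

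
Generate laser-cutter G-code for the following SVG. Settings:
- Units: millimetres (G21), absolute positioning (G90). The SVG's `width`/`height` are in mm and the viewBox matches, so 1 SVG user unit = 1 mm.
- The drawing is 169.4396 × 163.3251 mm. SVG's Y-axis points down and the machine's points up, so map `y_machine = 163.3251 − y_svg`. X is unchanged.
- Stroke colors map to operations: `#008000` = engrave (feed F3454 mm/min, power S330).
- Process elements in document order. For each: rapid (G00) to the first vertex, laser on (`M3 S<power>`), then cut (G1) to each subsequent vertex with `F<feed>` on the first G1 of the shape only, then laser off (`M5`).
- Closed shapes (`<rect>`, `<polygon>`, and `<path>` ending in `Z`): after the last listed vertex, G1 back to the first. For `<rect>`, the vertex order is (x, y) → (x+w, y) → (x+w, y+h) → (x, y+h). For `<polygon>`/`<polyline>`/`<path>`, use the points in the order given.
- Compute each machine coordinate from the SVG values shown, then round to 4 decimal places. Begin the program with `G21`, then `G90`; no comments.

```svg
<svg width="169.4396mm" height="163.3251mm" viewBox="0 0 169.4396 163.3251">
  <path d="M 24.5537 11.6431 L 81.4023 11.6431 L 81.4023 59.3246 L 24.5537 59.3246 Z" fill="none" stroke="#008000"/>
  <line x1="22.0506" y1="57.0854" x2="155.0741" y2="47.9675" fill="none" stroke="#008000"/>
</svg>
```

G21
G90
G00 X24.5537 Y151.6820
M3 S330
G1 X81.4023 Y151.6820 F3454
G1 X81.4023 Y104.0005
G1 X24.5537 Y104.0005
G1 X24.5537 Y151.6820
M5
G00 X22.0506 Y106.2397
M3 S330
G1 X155.0741 Y115.3576 F3454
M5

1 u = 1 mm; y_m = 163.3251 − y.

[1] `<path>` rectangle, #008000→engrave S330 F3454: (24.5537,151.6820) → (81.4023,151.6820) → (81.4023,104.0005) → (24.5537,104.0005) → (24.5537,151.6820) (closed)

[2] `<line>` line segment, #008000→engrave S330 F3454: (22.0506,106.2397) → (155.0741,115.3576)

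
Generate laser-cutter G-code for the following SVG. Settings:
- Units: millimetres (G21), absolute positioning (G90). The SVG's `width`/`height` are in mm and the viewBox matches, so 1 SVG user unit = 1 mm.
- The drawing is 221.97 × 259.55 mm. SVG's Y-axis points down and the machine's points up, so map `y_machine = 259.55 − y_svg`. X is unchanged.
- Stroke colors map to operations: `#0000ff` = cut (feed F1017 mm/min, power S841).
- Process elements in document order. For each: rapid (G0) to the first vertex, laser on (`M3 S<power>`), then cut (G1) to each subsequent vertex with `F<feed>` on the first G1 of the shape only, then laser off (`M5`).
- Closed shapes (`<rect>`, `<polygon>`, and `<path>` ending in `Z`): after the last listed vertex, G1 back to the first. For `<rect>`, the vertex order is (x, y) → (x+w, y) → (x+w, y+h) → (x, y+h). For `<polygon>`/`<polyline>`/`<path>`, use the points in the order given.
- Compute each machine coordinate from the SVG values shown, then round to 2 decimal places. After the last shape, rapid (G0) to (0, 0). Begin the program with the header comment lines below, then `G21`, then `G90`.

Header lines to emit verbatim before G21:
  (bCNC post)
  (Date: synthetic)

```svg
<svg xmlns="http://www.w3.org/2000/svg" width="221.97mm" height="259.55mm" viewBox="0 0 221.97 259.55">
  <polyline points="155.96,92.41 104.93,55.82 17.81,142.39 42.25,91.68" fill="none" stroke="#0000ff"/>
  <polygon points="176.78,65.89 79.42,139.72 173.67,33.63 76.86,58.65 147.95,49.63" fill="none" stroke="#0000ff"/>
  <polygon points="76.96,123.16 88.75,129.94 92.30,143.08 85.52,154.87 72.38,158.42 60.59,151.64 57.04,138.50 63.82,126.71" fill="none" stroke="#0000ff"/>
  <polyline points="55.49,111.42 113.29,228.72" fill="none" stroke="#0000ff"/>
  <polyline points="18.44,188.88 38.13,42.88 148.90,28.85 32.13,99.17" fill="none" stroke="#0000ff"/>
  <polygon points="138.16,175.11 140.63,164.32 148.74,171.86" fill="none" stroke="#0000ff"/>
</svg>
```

Since the viewBox matches the mm dimensions, user units are millimetres directly. The only transform is the Y-flip y_m = 259.55 − y_svg.

Shape 1 is a open polyline drawn with `<polyline>`. Its stroke #0000ff means cut at S841, F1017. After flipping Y the toolpath is (155.96,167.14) → (104.93,203.73) → (17.81,117.16) → (42.25,167.87).

Shape 2 is a closed polygon drawn with `<polygon>`. Its stroke #0000ff means cut at S841, F1017. After flipping Y the toolpath is (176.78,193.66) → (79.42,119.83) → (173.67,225.92) → (76.86,200.90) → (147.95,209.92) → (176.78,193.66), returning to the start.

Shape 3 is a regular polygon drawn with `<polygon>`. Its stroke #0000ff means cut at S841, F1017. After flipping Y the toolpath is (76.96,136.39) → (88.75,129.61) → (92.30,116.47) → (85.52,104.68) → (72.38,101.13) → (60.59,107.91) → (57.04,121.05) → (63.82,132.84) → (76.96,136.39), returning to the start.

Shape 4 is a line segment drawn with `<polyline>`. Its stroke #0000ff means cut at S841, F1017. After flipping Y the toolpath is (55.49,148.13) → (113.29,30.83).

Shape 5 is a open polyline drawn with `<polyline>`. Its stroke #0000ff means cut at S841, F1017. After flipping Y the toolpath is (18.44,70.67) → (38.13,216.67) → (148.90,230.70) → (32.13,160.38).

Shape 6 is a regular polygon drawn with `<polygon>`. Its stroke #0000ff means cut at S841, F1017. After flipping Y the toolpath is (138.16,84.44) → (140.63,95.23) → (148.74,87.69) → (138.16,84.44), returning to the start.

(bCNC post)
(Date: synthetic)
G21
G90
G0 X155.96 Y167.14
M3 S841
G1 X104.93 Y203.73 F1017
G1 X17.81 Y117.16
G1 X42.25 Y167.87
M5
G0 X176.78 Y193.66
M3 S841
G1 X79.42 Y119.83 F1017
G1 X173.67 Y225.92
G1 X76.86 Y200.90
G1 X147.95 Y209.92
G1 X176.78 Y193.66
M5
G0 X76.96 Y136.39
M3 S841
G1 X88.75 Y129.61 F1017
G1 X92.30 Y116.47
G1 X85.52 Y104.68
G1 X72.38 Y101.13
G1 X60.59 Y107.91
G1 X57.04 Y121.05
G1 X63.82 Y132.84
G1 X76.96 Y136.39
M5
G0 X55.49 Y148.13
M3 S841
G1 X113.29 Y30.83 F1017
M5
G0 X18.44 Y70.67
M3 S841
G1 X38.13 Y216.67 F1017
G1 X148.90 Y230.70
G1 X32.13 Y160.38
M5
G0 X138.16 Y84.44
M3 S841
G1 X140.63 Y95.23 F1017
G1 X148.74 Y87.69
G1 X138.16 Y84.44
M5
G0 X0.00 Y0.00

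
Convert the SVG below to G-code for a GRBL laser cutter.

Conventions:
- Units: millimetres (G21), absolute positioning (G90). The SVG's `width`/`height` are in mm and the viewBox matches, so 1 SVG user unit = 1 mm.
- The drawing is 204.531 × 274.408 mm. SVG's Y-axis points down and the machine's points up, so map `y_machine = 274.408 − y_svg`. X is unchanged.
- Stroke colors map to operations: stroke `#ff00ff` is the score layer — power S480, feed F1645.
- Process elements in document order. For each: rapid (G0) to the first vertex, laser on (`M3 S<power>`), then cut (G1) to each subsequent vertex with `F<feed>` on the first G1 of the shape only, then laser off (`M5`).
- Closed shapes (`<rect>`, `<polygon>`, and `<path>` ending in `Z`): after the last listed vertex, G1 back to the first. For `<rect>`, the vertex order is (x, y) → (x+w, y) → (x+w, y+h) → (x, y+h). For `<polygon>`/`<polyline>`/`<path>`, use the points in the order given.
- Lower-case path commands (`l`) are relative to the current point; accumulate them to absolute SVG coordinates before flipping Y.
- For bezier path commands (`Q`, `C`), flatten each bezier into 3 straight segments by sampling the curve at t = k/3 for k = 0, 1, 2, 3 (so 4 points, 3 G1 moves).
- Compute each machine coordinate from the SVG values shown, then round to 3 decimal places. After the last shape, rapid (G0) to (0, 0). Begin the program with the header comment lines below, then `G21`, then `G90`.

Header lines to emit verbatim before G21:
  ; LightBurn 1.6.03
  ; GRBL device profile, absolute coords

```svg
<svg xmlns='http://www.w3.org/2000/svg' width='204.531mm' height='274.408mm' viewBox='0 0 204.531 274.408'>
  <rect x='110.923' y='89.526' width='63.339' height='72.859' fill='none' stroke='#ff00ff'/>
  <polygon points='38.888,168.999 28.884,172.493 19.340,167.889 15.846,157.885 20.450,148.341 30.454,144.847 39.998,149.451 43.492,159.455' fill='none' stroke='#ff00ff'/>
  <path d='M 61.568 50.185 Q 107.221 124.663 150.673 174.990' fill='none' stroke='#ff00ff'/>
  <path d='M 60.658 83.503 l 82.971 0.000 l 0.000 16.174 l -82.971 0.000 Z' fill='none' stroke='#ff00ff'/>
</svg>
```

1 u = 1 mm; y_m = 274.408 − y.

[1] `<rect>` rectangle, #ff00ff→score S480 F1645: (110.923,184.882) → (174.262,184.882) → (174.262,112.023) → (110.923,112.023) → (110.923,184.882) (closed)

[2] `<polygon>` regular polygon, #ff00ff→score S480 F1645: (38.888,105.409) → (28.884,101.915) → (19.340,106.519) → (15.846,116.523) → (20.450,126.067) → (30.454,129.561) → (39.998,124.957) → (43.492,114.953) → (38.888,105.409) (closed)

[3] `<path>` quadratic bezier, #ff00ff→score S480 F1645: (61.568,224.223) → (91.759,177.254) → (121.460,135.653) → (150.673,99.418)

[4] `<path>` rectangle, #ff00ff→score S480 F1645: (60.658,190.905) → (143.629,190.905) → (143.629,174.731) → (60.658,174.731) → (60.658,190.905) (closed)

; LightBurn 1.6.03
; GRBL device profile, absolute coords
G21
G90
G0 X110.923 Y184.882
M3 S480
G1 X174.262 Y184.882 F1645
G1 X174.262 Y112.023
G1 X110.923 Y112.023
G1 X110.923 Y184.882
M5
G0 X38.888 Y105.409
M3 S480
G1 X28.884 Y101.915 F1645
G1 X19.340 Y106.519
G1 X15.846 Y116.523
G1 X20.450 Y126.067
G1 X30.454 Y129.561
G1 X39.998 Y124.957
G1 X43.492 Y114.953
G1 X38.888 Y105.409
M5
G0 X61.568 Y224.223
M3 S480
G1 X91.759 Y177.254 F1645
G1 X121.460 Y135.653
G1 X150.673 Y99.418
M5
G0 X60.658 Y190.905
M3 S480
G1 X143.629 Y190.905 F1645
G1 X143.629 Y174.731
G1 X60.658 Y174.731
G1 X60.658 Y190.905
M5
G0 X0.000 Y0.000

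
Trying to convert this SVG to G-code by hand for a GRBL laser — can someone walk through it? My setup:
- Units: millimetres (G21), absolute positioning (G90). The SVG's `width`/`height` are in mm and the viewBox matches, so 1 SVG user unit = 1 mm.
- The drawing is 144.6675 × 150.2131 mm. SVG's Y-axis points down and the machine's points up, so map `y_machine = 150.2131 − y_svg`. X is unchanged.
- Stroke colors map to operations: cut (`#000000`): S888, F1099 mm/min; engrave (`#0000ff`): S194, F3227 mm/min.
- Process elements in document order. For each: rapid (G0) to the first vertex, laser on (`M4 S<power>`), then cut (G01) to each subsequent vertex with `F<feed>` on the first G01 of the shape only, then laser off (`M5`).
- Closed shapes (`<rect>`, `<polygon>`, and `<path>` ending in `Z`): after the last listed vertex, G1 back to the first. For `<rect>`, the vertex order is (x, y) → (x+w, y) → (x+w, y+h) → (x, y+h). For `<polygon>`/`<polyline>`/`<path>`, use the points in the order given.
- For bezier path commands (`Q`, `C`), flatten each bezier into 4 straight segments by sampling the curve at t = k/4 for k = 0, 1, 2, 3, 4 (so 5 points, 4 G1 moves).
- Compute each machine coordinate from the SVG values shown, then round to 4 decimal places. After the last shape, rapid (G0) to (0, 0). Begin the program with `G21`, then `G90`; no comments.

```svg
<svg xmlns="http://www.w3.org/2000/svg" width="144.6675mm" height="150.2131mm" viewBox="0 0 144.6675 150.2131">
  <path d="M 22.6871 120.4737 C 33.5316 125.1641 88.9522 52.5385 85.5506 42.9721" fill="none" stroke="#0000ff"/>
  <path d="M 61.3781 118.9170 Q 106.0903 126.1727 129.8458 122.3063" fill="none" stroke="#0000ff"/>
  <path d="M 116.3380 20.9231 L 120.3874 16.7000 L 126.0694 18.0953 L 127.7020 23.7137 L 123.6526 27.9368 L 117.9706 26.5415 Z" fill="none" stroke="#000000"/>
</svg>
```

1 u = 1 mm; y_m = 150.2131 − y.

[1] `<path>` cubic bezier, #0000ff→engrave S194 F3227: (22.6871,29.7394) → (37.5629,38.5250) → (59.4611,63.1439) → (78.6882,90.4360) → (85.5506,107.2410)

[2] `<path>` quadratic bezier, #0000ff→engrave S194 F3227: (61.3781,31.2961) → (82.4244,28.3634) → (100.8511,26.8209) → (116.6583,26.6687) → (129.8458,27.9068)

[3] `<path>` regular polygon, #000000→cut S888 F1099: (116.3380,129.2900) → (120.3874,133.5131) → (126.0694,132.1178) → (127.7020,126.4994) → (123.6526,122.2763) → (117.9706,123.6716) → (116.3380,129.2900) (closed)

G21
G90
G0 X22.6871 Y29.7394
M4 S194
G01 X37.5629 Y38.5250 F3227
G01 X59.4611 Y63.1439
G01 X78.6882 Y90.4360
G01 X85.5506 Y107.2410
M5
G0 X61.3781 Y31.2961
M4 S194
G01 X82.4244 Y28.3634 F3227
G01 X100.8511 Y26.8209
G01 X116.6583 Y26.6687
G01 X129.8458 Y27.9068
M5
G0 X116.3380 Y129.2900
M4 S888
G01 X120.3874 Y133.5131 F1099
G01 X126.0694 Y132.1178
G01 X127.7020 Y126.4994
G01 X123.6526 Y122.2763
G01 X117.9706 Y123.6716
G01 X116.3380 Y129.2900
M5
G0 X0.0000 Y0.0000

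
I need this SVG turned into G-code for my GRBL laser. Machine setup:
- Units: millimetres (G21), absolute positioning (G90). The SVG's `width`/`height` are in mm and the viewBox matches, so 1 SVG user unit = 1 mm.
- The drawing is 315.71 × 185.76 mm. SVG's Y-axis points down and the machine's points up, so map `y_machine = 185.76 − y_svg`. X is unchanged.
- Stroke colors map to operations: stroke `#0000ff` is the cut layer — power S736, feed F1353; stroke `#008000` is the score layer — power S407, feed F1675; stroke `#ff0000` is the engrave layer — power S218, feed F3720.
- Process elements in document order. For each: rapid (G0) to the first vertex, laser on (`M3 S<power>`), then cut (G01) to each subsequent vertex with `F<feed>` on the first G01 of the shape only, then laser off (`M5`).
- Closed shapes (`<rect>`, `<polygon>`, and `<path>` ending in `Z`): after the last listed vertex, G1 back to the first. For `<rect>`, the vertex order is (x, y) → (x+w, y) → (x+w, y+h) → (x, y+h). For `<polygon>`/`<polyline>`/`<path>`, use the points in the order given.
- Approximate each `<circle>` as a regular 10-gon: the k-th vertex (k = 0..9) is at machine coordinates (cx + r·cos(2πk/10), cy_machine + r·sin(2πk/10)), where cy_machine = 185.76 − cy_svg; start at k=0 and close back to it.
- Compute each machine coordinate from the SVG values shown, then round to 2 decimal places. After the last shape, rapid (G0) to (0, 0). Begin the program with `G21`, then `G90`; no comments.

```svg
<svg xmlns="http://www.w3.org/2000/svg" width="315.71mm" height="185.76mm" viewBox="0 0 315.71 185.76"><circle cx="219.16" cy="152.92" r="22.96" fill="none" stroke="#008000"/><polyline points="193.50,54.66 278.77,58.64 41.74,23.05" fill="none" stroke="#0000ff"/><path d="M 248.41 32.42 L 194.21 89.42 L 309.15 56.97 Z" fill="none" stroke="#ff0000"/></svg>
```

G21
G90
G0 X242.12 Y32.84
M3 S407
G01 X237.74 Y46.34 F1675
G01 X226.26 Y54.68
G01 X212.06 Y54.68
G01 X200.58 Y46.34
G01 X196.20 Y32.84
G01 X200.58 Y19.34
G01 X212.06 Y11.00
G01 X226.26 Y11.00
G01 X237.74 Y19.34
G01 X242.12 Y32.84
M5
G0 X193.50 Y131.10
M3 S736
G01 X278.77 Y127.12 F1353
G01 X41.74 Y162.71
M5
G0 X248.41 Y153.34
M3 S218
G01 X194.21 Y96.34 F3720
G01 X309.15 Y128.79
G01 X248.41 Y153.34
M5
G0 X0.00 Y0.00

viewBox `0 0 315.71 185.76` with mm width/height → 1 unit = 1 mm. Flip: y_m = 185.76 − y_svg.

**Shape 1** — `<circle>` circle, stroke `#008000` → score (S407, F1675). Machine vertices: (242.12,32.84) → (237.74,46.34) → (226.26,54.68) → (212.06,54.68) → (200.58,46.34) → (196.20,32.84) → (200.58,19.34) → (212.06,11.00) → (226.26,11.00) → (237.74,19.34) → (242.12,32.84). Closed: final G1 returns to the first vertex.

**Shape 2** — `<polyline>` open polyline, stroke `#0000ff` → cut (S736, F1353). Machine vertices: (193.50,131.10) → (278.77,127.12) → (41.74,162.71). Open path.

**Shape 3** — `<path>` closed polygon, stroke `#ff0000` → engrave (S218, F3720). Machine vertices: (248.41,153.34) → (194.21,96.34) → (309.15,128.79) → (248.41,153.34). Closed: final G1 returns to the first vertex.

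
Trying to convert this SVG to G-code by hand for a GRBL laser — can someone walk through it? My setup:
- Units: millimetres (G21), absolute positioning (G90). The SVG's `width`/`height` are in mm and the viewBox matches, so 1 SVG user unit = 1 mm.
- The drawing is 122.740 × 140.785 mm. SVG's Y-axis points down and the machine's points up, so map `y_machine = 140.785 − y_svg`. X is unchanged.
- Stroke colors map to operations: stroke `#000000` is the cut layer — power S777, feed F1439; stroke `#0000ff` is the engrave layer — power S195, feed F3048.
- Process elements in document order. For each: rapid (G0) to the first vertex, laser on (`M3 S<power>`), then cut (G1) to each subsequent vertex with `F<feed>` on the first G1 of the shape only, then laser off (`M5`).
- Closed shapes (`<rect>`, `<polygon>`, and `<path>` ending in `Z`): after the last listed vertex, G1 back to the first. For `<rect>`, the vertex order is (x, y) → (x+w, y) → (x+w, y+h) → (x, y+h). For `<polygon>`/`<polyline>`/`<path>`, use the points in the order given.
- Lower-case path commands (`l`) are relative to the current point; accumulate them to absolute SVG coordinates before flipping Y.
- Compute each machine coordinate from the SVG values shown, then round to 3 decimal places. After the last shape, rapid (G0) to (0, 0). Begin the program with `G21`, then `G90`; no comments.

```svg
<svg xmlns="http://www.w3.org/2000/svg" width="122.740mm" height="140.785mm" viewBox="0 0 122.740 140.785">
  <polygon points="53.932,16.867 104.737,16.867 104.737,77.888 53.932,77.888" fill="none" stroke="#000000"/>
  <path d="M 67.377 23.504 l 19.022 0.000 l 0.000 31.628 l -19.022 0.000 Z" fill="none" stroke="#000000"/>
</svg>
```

1 u = 1 mm; y_m = 140.785 − y.

[1] `<polygon>` rectangle, #000000→cut S777 F1439: (53.932,123.918) → (104.737,123.918) → (104.737,62.897) → (53.932,62.897) → (53.932,123.918) (closed)

[2] `<path>` rectangle, #000000→cut S777 F1439: (67.377,117.281) → (86.399,117.281) → (86.399,85.653) → (67.377,85.653) → (67.377,117.281) (closed)

G21
G90
G0 X53.932 Y123.918
M3 S777
G1 X104.737 Y123.918 F1439
G1 X104.737 Y62.897
G1 X53.932 Y62.897
G1 X53.932 Y123.918
M5
G0 X67.377 Y117.281
M3 S777
G1 X86.399 Y117.281 F1439
G1 X86.399 Y85.653
G1 X67.377 Y85.653
G1 X67.377 Y117.281
M5
G0 X0.000 Y0.000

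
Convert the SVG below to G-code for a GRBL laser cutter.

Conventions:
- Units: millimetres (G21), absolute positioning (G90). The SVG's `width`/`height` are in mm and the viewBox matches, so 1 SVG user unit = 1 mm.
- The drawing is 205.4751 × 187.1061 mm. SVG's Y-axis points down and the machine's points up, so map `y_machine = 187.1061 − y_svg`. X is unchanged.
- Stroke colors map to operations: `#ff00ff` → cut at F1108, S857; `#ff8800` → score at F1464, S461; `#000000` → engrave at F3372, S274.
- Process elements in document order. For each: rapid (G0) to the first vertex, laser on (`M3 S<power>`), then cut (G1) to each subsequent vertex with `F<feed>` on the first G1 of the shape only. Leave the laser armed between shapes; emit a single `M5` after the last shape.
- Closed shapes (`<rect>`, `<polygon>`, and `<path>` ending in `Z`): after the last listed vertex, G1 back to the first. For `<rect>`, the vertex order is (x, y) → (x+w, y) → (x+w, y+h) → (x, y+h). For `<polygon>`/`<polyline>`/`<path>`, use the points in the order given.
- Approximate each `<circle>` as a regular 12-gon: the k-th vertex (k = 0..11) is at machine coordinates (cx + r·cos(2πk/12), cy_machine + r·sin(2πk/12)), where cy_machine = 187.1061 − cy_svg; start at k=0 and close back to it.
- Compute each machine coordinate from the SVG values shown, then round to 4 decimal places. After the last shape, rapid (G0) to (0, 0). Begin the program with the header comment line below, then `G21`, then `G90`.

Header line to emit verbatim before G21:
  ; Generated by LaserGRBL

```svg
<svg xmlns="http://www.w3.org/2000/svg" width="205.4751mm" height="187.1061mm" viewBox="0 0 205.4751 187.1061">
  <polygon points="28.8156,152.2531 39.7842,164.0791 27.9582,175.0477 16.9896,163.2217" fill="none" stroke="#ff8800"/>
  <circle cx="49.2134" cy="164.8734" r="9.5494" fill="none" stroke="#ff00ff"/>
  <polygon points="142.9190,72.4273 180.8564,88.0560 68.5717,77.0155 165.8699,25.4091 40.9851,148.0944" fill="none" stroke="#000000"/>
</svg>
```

; Generated by LaserGRBL
G21
G90
G0 X28.8156 Y34.8530
M3 S461
G1 X39.7842 Y23.0270 F1464
G1 X27.9582 Y12.0584
G1 X16.9896 Y23.8844
G1 X28.8156 Y34.8530
G0 X58.7628 Y22.2327
M3 S857
G1 X57.4834 Y27.0074 F1108
G1 X53.9881 Y30.5027
G1 X49.2134 Y31.7821
G1 X44.4387 Y30.5027
G1 X40.9434 Y27.0074
G1 X39.6640 Y22.2327
G1 X40.9434 Y17.4580
G1 X44.4387 Y13.9627
G1 X49.2134 Y12.6833
G1 X53.9881 Y13.9627
G1 X57.4834 Y17.4580
G1 X58.7628 Y22.2327
G0 X142.9190 Y114.6788
M3 S274
G1 X180.8564 Y99.0501 F3372
G1 X68.5717 Y110.0906
G1 X165.8699 Y161.6970
G1 X40.9851 Y39.0117
G1 X142.9190 Y114.6788
M5
G0 X0.0000 Y0.0000

Since the viewBox matches the mm dimensions, user units are millimetres directly. The only transform is the Y-flip y_m = 187.1061 − y_svg.

Shape 1 is a regular polygon drawn with `<polygon>`. Its stroke #ff8800 means score at S461, F1464. After flipping Y the toolpath is (28.8156,34.8530) → (39.7842,23.0270) → (27.9582,12.0584) → (16.9896,23.8844) → (28.8156,34.8530), returning to the start.

Shape 2 is a circle drawn with `<circle>`. Its stroke #ff00ff means cut at S857, F1108. After flipping Y the toolpath is (58.7628,22.2327) → (57.4834,27.0074) → (53.9881,30.5027) → (49.2134,31.7821) → (44.4387,30.5027) → (40.9434,27.0074) → (39.6640,22.2327) → (40.9434,17.4580) → (44.4387,13.9627) → (49.2134,12.6833) → (53.9881,13.9627) → (57.4834,17.4580) → (58.7628,22.2327), returning to the start.

Shape 3 is a closed polygon drawn with `<polygon>`. Its stroke #000000 means engrave at S274, F3372. After flipping Y the toolpath is (142.9190,114.6788) → (180.8564,99.0501) → (68.5717,110.0906) → (165.8699,161.6970) → (40.9851,39.0117) → (142.9190,114.6788), returning to the start.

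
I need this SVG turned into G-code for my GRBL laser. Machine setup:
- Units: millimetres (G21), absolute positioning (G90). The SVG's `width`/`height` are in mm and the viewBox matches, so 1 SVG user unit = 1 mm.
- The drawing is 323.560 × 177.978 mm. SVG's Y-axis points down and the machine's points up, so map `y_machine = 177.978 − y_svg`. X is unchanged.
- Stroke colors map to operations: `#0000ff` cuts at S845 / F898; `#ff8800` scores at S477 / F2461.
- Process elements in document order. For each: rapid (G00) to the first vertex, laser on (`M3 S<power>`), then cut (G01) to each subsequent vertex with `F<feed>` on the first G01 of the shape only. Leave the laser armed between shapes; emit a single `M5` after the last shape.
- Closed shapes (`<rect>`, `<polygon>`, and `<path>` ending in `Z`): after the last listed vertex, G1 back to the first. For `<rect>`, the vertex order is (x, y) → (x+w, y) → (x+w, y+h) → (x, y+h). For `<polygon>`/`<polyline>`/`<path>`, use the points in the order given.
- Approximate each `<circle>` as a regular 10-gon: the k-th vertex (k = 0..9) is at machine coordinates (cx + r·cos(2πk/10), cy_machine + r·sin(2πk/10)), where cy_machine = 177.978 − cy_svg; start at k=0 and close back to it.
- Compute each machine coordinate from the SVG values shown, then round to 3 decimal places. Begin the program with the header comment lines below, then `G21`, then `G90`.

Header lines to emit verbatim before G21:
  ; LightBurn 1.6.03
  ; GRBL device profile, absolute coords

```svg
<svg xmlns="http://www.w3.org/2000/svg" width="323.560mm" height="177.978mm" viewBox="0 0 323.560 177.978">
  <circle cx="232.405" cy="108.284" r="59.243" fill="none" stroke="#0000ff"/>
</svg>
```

; LightBurn 1.6.03
; GRBL device profile, absolute coords
G21
G90
G00 X291.648 Y69.694
M3 S845
G01 X280.334 Y104.516 F898
G01 X250.712 Y126.037
G01 X214.098 Y126.037
G01 X184.476 Y104.516
G01 X173.162 Y69.694
G01 X184.476 Y34.872
G01 X214.098 Y13.351
G01 X250.712 Y13.351
G01 X280.334 Y34.872
G01 X291.648 Y69.694
M5

viewBox `0 0 323.560 177.978` with mm width/height → 1 unit = 1 mm. Flip: y_m = 177.978 − y_svg.

**Shape 1** — `<circle>` circle, stroke `#0000ff` → cut (S845, F898). Machine vertices: (291.648,69.694) → (280.334,104.516) → (250.712,126.037) → (214.098,126.037) → (184.476,104.516) → (173.162,69.694) → (184.476,34.872) → (214.098,13.351) → (250.712,13.351) → (280.334,34.872) → (291.648,69.694). Closed: final G1 returns to the first vertex.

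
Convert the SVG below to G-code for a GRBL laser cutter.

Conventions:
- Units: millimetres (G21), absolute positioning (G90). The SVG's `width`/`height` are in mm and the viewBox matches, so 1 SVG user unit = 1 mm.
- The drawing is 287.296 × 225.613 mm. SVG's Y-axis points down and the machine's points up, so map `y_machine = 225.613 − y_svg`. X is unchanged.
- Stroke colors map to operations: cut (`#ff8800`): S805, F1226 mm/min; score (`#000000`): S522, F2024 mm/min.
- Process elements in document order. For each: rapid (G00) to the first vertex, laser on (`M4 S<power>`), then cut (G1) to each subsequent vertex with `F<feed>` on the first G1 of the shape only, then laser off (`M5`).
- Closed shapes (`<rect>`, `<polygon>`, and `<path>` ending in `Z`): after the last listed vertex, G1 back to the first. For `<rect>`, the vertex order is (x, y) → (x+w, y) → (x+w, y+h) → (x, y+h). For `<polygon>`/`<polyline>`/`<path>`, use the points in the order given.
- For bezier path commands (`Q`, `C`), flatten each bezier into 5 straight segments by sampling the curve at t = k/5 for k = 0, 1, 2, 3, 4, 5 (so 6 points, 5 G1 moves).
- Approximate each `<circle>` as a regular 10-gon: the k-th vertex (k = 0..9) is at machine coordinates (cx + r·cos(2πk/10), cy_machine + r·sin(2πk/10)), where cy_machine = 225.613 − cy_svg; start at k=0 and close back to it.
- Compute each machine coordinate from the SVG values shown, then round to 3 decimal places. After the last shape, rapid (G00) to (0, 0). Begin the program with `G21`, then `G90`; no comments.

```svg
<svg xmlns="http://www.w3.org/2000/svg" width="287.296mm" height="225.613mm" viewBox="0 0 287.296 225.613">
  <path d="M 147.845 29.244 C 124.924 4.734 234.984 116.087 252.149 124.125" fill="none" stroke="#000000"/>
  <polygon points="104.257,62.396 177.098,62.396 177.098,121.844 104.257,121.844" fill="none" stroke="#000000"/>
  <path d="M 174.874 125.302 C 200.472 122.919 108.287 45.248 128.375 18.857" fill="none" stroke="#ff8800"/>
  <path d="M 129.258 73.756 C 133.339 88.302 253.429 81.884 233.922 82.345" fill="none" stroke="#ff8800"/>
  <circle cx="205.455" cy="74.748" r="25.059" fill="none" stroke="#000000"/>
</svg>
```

1 u = 1 mm; y_m = 225.613 − y.

[1] `<path>` cubic bezier, #000000→score S522 F2024: (147.845,196.369) → (148.243,196.685) → (169.715,175.874) → (201.417,145.417) → (232.510,116.795) → (252.149,101.488)

[2] `<polygon>` rectangle, #000000→score S522 F2024: (104.257,163.217) → (177.098,163.217) → (177.098,103.769) → (104.257,103.769) → (104.257,163.217) (closed)

[3] `<path>` cubic bezier, #ff8800→cut S805 F1226: (174.874,100.311) → (177.939,109.763) → (163.779,131.208) → (143.437,158.573) → (127.955,185.780) → (128.375,206.756)

[4] `<path>` cubic bezier, #ff8800→cut S805 F1226: (129.258,151.857) → (143.583,145.422) → (173.481,142.683) → (206.683,142.301) → (230.919,142.942) → (233.922,143.268)

[5] `<circle>` circle, #000000→score S522 F2024: (230.514,150.865) → (225.728,165.594) → (213.199,174.698) → (197.711,174.698) → (185.182,165.594) → (180.396,150.865) → (185.182,136.136) → (197.711,127.032) → (213.199,127.032) → (225.728,136.136) → (230.514,150.865) (closed)

G21
G90
G00 X147.845 Y196.369
M4 S522
G1 X148.243 Y196.685 F2024
G1 X169.715 Y175.874
G1 X201.417 Y145.417
G1 X232.510 Y116.795
G1 X252.149 Y101.488
M5
G00 X104.257 Y163.217
M4 S522
G1 X177.098 Y163.217 F2024
G1 X177.098 Y103.769
G1 X104.257 Y103.769
G1 X104.257 Y163.217
M5
G00 X174.874 Y100.311
M4 S805
G1 X177.939 Y109.763 F1226
G1 X163.779 Y131.208
G1 X143.437 Y158.573
G1 X127.955 Y185.780
G1 X128.375 Y206.756
M5
G00 X129.258 Y151.857
M4 S805
G1 X143.583 Y145.422 F1226
G1 X173.481 Y142.683
G1 X206.683 Y142.301
G1 X230.919 Y142.942
G1 X233.922 Y143.268
M5
G00 X230.514 Y150.865
M4 S522
G1 X225.728 Y165.594 F2024
G1 X213.199 Y174.698
G1 X197.711 Y174.698
G1 X185.182 Y165.594
G1 X180.396 Y150.865
G1 X185.182 Y136.136
G1 X197.711 Y127.032
G1 X213.199 Y127.032
G1 X225.728 Y136.136
G1 X230.514 Y150.865
M5
G00 X0.000 Y0.000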